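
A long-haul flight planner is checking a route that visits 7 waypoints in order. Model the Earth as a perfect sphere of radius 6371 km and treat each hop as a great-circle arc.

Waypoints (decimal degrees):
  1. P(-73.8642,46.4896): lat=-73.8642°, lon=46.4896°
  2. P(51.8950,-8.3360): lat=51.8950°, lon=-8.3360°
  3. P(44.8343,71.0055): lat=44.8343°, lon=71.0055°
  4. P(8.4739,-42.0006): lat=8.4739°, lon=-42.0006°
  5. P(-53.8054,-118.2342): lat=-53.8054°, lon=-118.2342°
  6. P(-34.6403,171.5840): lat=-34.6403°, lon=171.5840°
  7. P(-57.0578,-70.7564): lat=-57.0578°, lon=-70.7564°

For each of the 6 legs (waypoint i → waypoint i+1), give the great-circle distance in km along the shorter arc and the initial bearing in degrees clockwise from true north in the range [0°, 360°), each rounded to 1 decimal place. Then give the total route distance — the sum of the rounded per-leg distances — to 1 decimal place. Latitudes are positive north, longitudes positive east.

Leg 1: dist=14575.2 km, bearing=318.0°
Leg 2: dist=5618.2 km, bearing=64.5°
Leg 3: dist=11097.4 km, bearing=292.5°
Leg 4: dist=9879.7 km, bearing=215.0°
Leg 5: dist=5718.9 km, bearing=261.9°
Leg 6: dist=8270.1 km, bearing=150.0°
Total: 55159.5 km

Leg 1: φ1=-1.2891735, φ2=0.9057386, Δφ=2.1949121, Δλ=-0.9568872 rad; a=sin²(Δφ/2)+cosφ1·cosφ2·sin²(Δλ/2)=0.8285427707; c=2·atan2(√a, √(1-a))=2.287742268; dist=6371·c=14575.206 ≈ 14575.2 km; running total=14575.2 km
Leg 1 bearing: y=sinΔλ·cosφ2=-0.50442272, x=cosφ1·sinφ2-sinφ1·cosφ2·cosΔλ=0.56017525; θ=atan2(y, x)=-42.0022° <0 so +360° → 317.9978° ≈ 318.0°
Leg 2: φ1=0.9057386, φ2=0.7825062, Δφ=-0.1232325, Δλ=1.3847704 rad; a=sin²(Δφ/2)+cosφ1·cosφ2·sin²(Δλ/2)=0.1821313540; c=2·atan2(√a, √(1-a))=0.881833024; dist=6371·c=5618.158 ≈ 5618.2 km; running total=20193.4 km
Leg 2 bearing: y=sinΔλ·cosφ2=0.69691385, x=cosφ1·sinφ2-sinφ1·cosφ2·cosΔλ=0.33188730; θ=atan2(y, x)=64.5351° ≈ 64.5°
Leg 3: φ1=0.7825062, φ2=0.1478975, Δφ=-0.6346087, Δλ=-1.9723285 rad; a=sin²(Δφ/2)+cosφ1·cosφ2·sin²(Δλ/2)=0.5851168183; c=2·atan2(√a, √(1-a))=1.741863088; dist=6371·c=11097.410 ≈ 11097.4 km; running total=31290.8 km
Leg 3 bearing: y=sinΔλ·cosφ2=-0.91041464, x=cosφ1·sinφ2-sinφ1·cosφ2·cosΔλ=0.37704867; θ=atan2(y, x)=-67.5031° <0 so +360° → 292.4969° ≈ 292.5°
Leg 4: φ1=0.1478975, φ2=-0.9390814, Δφ=-1.0869788, Δλ=-1.3305273 rad; a=sin²(Δφ/2)+cosφ1·cosφ2·sin²(Δλ/2)=0.4899651593; c=2·atan2(√a, √(1-a))=1.550725298; dist=6371·c=9879.671 ≈ 9879.7 km; running total=41170.5 km
Leg 4 bearing: y=sinΔλ·cosφ2=-0.57356605, x=cosφ1·sinφ2-sinφ1·cosφ2·cosΔλ=-0.81891342; θ=atan2(y, x)=-144.9926° <0 so +360° → 215.0074° ≈ 215.0°
Leg 5: φ1=-0.9390814, φ2=-0.6045873, Δφ=0.3344941, Δλ=5.0582818 rad; a=sin²(Δφ/2)+cosφ1·cosφ2·sin²(Δλ/2)=0.1882763733; c=2·atan2(√a, √(1-a))=0.897652321; dist=6371·c=5718.943 ≈ 5718.9 km; running total=46889.4 km
Leg 5 bearing: y=sinΔλ·cosφ2=-0.77400863, x=cosφ1·sinφ2-sinφ1·cosφ2·cosΔλ=-0.11056292; θ=atan2(y, x)=-98.1294° <0 so +360° → 261.8706° ≈ 261.9°
Leg 6: φ1=-0.6045873, φ2=-0.9958465, Δφ=-0.3912592, Δλ=-4.2296379 rad; a=sin²(Δφ/2)+cosφ1·cosφ2·sin²(Δλ/2)=0.3653294032; c=2·atan2(√a, √(1-a))=1.298087448; dist=6371·c=8270.115 ≈ 8270.1 km; running total=55159.5 km
Leg 6 bearing: y=sinΔλ·cosφ2=0.48164871, x=cosφ1·sinφ2-sinφ1·cosφ2·cosΔλ=-0.83394834; θ=atan2(y, x)=149.9913° ≈ 150.0°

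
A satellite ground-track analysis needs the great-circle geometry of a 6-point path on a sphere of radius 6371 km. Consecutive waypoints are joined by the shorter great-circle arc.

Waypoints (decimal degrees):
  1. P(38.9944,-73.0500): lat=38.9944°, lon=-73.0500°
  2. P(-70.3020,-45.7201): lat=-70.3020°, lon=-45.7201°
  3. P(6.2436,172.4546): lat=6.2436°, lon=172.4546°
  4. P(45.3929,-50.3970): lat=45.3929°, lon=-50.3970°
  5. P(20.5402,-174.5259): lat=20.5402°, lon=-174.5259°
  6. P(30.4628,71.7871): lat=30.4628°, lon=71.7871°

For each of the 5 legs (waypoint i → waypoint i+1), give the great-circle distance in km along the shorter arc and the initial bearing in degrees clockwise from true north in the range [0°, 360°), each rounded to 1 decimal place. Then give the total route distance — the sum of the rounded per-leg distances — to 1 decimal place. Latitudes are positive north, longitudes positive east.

Leg 1: dist=12351.7 km, bearing=170.5°
Leg 2: dist=12393.4 km, bearing=221.3°
Leg 3: dist=12870.1 km, bearing=32.0°
Leg 4: dist=10768.5 km, bearing=308.7°
Leg 5: dist=10943.5 km, bearing=307.1°
Total: 59327.2 km

Leg 1: φ1=0.6805807, φ2=-1.2270014, Δφ=-1.9075820, Δλ=0.4769967 rad; a=sin²(Δφ/2)+cosφ1·cosφ2·sin²(Δλ/2)=0.6798482397; c=2·atan2(√a, √(1-a))=1.938738907; dist=6371·c=12351.706 ≈ 12351.7 km; running total=12351.7 km
Leg 1 bearing: y=sinΔλ·cosφ2=0.15474980, x=cosφ1·sinφ2-sinφ1·cosφ2·cosΔλ=-0.92014724; θ=atan2(y, x)=170.4534° ≈ 170.5°
Leg 2: φ1=-1.2270014, φ2=0.1089714, Δφ=1.3359727, Δλ=3.8078669 rad; a=sin²(Δφ/2)+cosφ1·cosφ2·sin²(Δλ/2)=0.6828974093; c=2·atan2(√a, √(1-a))=1.945282992; dist=6371·c=12393.398 ≈ 12393.4 km; running total=24745.1 km
Leg 2 bearing: y=sinΔλ·cosφ2=-0.61439529, x=cosφ1·sinφ2-sinφ1·cosφ2·cosΔλ=-0.69907981; θ=atan2(y, x)=-138.6890° <0 so +360° → 221.3110° ≈ 221.3°
Leg 3: φ1=0.1089714, φ2=0.7922556, Δφ=0.6832842, Δλ=-3.8894942 rad; a=sin²(Δφ/2)+cosφ1·cosφ2·sin²(Δλ/2)=0.7171721372; c=2·atan2(√a, √(1-a))=2.020106496; dist=6371·c=12870.098 ≈ 12870.1 km; running total=37615.2 km
Leg 3 bearing: y=sinΔλ·cosφ2=0.47759557, x=cosφ1·sinφ2-sinφ1·cosφ2·cosΔλ=0.76370644; θ=atan2(y, x)=32.0204° ≈ 32.0°
Leg 4: φ1=0.7922556, φ2=0.3584941, Δφ=-0.4337614, Δλ=-2.1664580 rad; a=sin²(Δφ/2)+cosφ1·cosφ2·sin²(Δλ/2)=0.5595775533; c=2·atan2(√a, √(1-a))=1.690235210; dist=6371·c=10768.489 ≈ 10768.5 km; running total=48383.7 km
Leg 4 bearing: y=sinΔλ·cosφ2=-0.77515252, x=cosφ1·sinφ2-sinφ1·cosφ2·cosΔλ=0.62043584; θ=atan2(y, x)=-51.3261° <0 so +360° → 308.6739° ≈ 308.7°
Leg 5: φ1=0.3584941, φ2=0.5316762, Δφ=0.1731820, Δλ=4.2989728 rad; a=sin²(Δφ/2)+cosφ1·cosφ2·sin²(Δλ/2)=0.5731939130; c=2·atan2(√a, √(1-a))=1.717712094; dist=6371·c=10943.544 ≈ 10943.5 km; running total=59327.2 km
Leg 5 bearing: y=sinΔλ·cosφ2=-0.78934175, x=cosφ1·sinφ2-sinφ1·cosφ2·cosΔλ=0.59624677; θ=atan2(y, x)=-52.9336° <0 so +360° → 307.0664° ≈ 307.1°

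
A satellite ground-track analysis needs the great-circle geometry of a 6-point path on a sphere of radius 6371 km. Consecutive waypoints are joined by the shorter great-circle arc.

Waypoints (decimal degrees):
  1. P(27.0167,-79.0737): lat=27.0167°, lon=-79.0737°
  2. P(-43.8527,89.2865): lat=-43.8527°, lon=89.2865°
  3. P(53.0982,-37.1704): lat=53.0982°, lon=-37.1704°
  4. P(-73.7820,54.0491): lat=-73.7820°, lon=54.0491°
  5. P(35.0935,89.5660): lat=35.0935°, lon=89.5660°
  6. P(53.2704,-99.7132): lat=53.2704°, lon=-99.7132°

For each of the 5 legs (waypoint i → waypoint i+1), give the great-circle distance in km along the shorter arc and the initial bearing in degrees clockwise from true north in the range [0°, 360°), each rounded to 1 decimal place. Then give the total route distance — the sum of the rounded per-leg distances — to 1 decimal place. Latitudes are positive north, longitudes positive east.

Leg 1: φ1=0.4715304, φ2=-0.7653740, Δφ=-1.2369044, Δλ=2.9384398 rad; a=sin²(Δφ/2)+cosφ1·cosφ2·sin²(Δλ/2)=0.9719631727; c=2·atan2(√a, √(1-a))=2.805123703; dist=6371·c=17871.443 ≈ 17871.4 km; running total=17871.4 km
Leg 1 bearing: y=sinΔλ·cosφ2=0.14549263, x=cosφ1·sinφ2-sinφ1·cosφ2·cosΔλ=-0.29636962; θ=atan2(y, x)=153.8528° ≈ 153.9°
Leg 2: φ1=-0.7653740, φ2=0.9267384, Δφ=1.6921124, Δλ=-2.2070893 rad; a=sin²(Δφ/2)+cosφ1·cosφ2·sin²(Δλ/2)=0.9056536637; c=2·atan2(√a, √(1-a))=2.517181185; dist=6371·c=16036.961 ≈ 16037.0 km; running total=33908.4 km
Leg 2 bearing: y=sinΔλ·cosφ2=-0.48294064, x=cosφ1·sinφ2-sinφ1·cosφ2·cosΔλ=0.32946738; θ=atan2(y, x)=-55.6978° <0 so +360° → 304.3022° ≈ 304.3°
Leg 3: φ1=0.9267384, φ2=-1.2877388, Δφ=-2.2144772, Δλ=1.5920806 rad; a=sin²(Δφ/2)+cosφ1·cosφ2·sin²(Δλ/2)=0.8857064971; c=2·atan2(√a, √(1-a))=2.451855020; dist=6371·c=15620.768 ≈ 15620.8 km; running total=49529.2 km
Leg 3 bearing: y=sinΔλ·cosφ2=0.27922952, x=cosφ1·sinφ2-sinφ1·cosφ2·cosΔλ=-0.57179793; θ=atan2(y, x)=153.9721° ≈ 154.0°
Leg 4: φ1=-1.2877388, φ2=0.6124971, Δφ=1.9002359, Δλ=0.6198868 rad; a=sin²(Δφ/2)+cosφ1·cosφ2·sin²(Δλ/2)=0.6830152963; c=2·atan2(√a, √(1-a))=1.945536335; dist=6371·c=12395.012 ≈ 12395.0 km; running total=61924.2 km
Leg 4 bearing: y=sinΔλ·cosφ2=0.47533630, x=cosφ1·sinφ2-sinφ1·cosφ2·cosΔλ=0.80004813; θ=atan2(y, x)=30.7160° ≈ 30.7°
Leg 5: φ1=0.6124971, φ2=0.9297439, Δφ=0.3172468, Δλ=-3.3035452 rad; a=sin²(Δφ/2)+cosφ1·cosφ2·sin²(Δλ/2)=0.5110741522; c=2·atan2(√a, √(1-a))=1.592946442; dist=6371·c=10148.662 ≈ 10148.7 km; running total=72072.9 km
Leg 5 bearing: y=sinΔλ·cosφ2=0.09643117, x=cosφ1·sinφ2-sinφ1·cosφ2·cosΔλ=0.99509320; θ=atan2(y, x)=5.5351° ≈ 5.5°

Leg 1: dist=17871.4 km, bearing=153.9°
Leg 2: dist=16037.0 km, bearing=304.3°
Leg 3: dist=15620.8 km, bearing=154.0°
Leg 4: dist=12395.0 km, bearing=30.7°
Leg 5: dist=10148.7 km, bearing=5.5°
Total: 72072.9 km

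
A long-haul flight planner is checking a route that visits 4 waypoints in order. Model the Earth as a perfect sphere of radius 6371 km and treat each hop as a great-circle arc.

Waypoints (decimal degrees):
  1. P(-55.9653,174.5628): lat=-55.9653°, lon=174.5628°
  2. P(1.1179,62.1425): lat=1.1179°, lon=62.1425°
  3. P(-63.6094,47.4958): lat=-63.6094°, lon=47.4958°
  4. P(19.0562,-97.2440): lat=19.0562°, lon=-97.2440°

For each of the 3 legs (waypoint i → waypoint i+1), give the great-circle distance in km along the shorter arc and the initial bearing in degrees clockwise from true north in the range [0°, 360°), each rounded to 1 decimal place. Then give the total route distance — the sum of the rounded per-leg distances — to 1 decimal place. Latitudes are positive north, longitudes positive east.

Leg 1: dist=11483.4 km, bearing=251.7°
Leg 2: dist=7298.7 km, bearing=187.1°
Leg 3: dist=14395.2 km, bearing=225.0°
Total: 33177.3 km

Leg 1: φ1=-0.9767788, φ2=0.0195110, Δφ=0.9962898, Δλ=-1.9621044 rad; a=sin²(Δφ/2)+cosφ1·cosφ2·sin²(Δλ/2)=0.6147967913; c=2·atan2(√a, √(1-a))=1.802456417; dist=6371·c=11483.4498 ≈ 11483.4 km; running total=11483.4 km
Leg 1 bearing: y=sinΔλ·cosφ2=-0.92423501, x=cosφ1·sinφ2-sinφ1·cosφ2·cosΔλ=-0.30508429; θ=atan2(y, x)=-108.2677° <0 so +360° → 251.7323° ≈ 251.7°
Leg 2: φ1=0.0195110, φ2=-1.1101935, Δφ=-1.1297045, Δλ=-0.2556331 rad; a=sin²(Δφ/2)+cosφ1·cosφ2·sin²(Δλ/2)=0.2937572833; c=2·atan2(√a, √(1-a))=1.145615590; dist=6371·c=7298.717 ≈ 7298.7 km; running total=18782.1 km
Leg 2 bearing: y=sinΔλ·cosφ2=-0.11239241, x=cosφ1·sinφ2-sinφ1·cosφ2·cosΔλ=-0.90400427; θ=atan2(y, x)=-172.9129° <0 so +360° → 187.0871° ≈ 187.1°
Leg 3: φ1=-1.1101935, φ2=0.3325934, Δφ=1.4427869, Δλ=-2.5261861 rad; a=sin²(Δφ/2)+cosφ1·cosφ2·sin²(Δλ/2)=0.8177609161; c=2·atan2(√a, √(1-a))=2.259480535; dist=6371·c=14395.150 ≈ 14395.2 km; running total=33177.3 km
Leg 3 bearing: y=sinΔλ·cosφ2=-0.54565433, x=cosφ1·sinφ2-sinφ1·cosφ2·cosΔλ=-0.54623562; θ=atan2(y, x)=-135.0305° <0 so +360° → 224.9695° ≈ 225.0°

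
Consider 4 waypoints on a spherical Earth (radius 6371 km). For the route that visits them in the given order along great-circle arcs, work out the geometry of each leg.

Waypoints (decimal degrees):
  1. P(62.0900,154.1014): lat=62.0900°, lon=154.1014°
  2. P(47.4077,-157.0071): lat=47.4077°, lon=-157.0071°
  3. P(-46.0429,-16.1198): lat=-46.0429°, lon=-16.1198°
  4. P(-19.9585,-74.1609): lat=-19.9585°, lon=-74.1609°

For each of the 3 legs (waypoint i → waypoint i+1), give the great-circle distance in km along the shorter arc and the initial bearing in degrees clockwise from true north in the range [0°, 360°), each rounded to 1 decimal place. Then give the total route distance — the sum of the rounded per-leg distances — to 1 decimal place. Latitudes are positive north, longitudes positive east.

Leg 1: φ1=1.0836749, φ2=0.8274205, Δφ=-0.2562545, Δλ=-5.4298677 rad; a=sin²(Δφ/2)+cosφ1·cosφ2·sin²(Δλ/2)=0.0705790423; c=2·atan2(√a, √(1-a))=0.537791779; dist=6371·c=3426.271 ≈ 3426.3 km; running total=3426.3 km
Leg 1 bearing: y=sinΔλ·cosφ2=0.50992839, x=cosφ1·sinφ2-sinφ1·cosφ2·cosΔλ=-0.04861684; θ=atan2(y, x)=95.4461° ≈ 95.4°
Leg 2: φ1=0.8274205, φ2=-0.8036002, Δφ=-1.6310207, Δλ=2.4589473 rad; a=sin²(Δφ/2)+cosφ1·cosφ2·sin²(Δλ/2)=0.9472226271; c=2·atan2(√a, √(1-a))=2.677985437; dist=6371·c=17061.445 ≈ 17061.4 km; running total=20487.7 km
Leg 2 bearing: y=sinΔλ·cosφ2=0.43788381, x=cosφ1·sinφ2-sinφ1·cosφ2·cosΔλ=-0.09069430; θ=atan2(y, x)=101.7016° ≈ 101.7°
Leg 3: φ1=-0.8036002, φ2=-0.3483415, Δφ=0.4552587, Δλ=-1.0130083 rad; a=sin²(Δφ/2)+cosφ1·cosφ2·sin²(Δλ/2)=0.2044724093; c=2·atan2(√a, √(1-a))=0.938429978; dist=6371·c=5978.737 ≈ 5978.7 km; running total=26466.4 km
Leg 3 bearing: y=sinΔλ·cosφ2=-0.79747151, x=cosφ1·sinφ2-sinφ1·cosφ2·cosΔλ=0.12121455; θ=atan2(y, x)=-81.3573° <0 so +360° → 278.6427° ≈ 278.6°

Leg 1: dist=3426.3 km, bearing=95.4°
Leg 2: dist=17061.4 km, bearing=101.7°
Leg 3: dist=5978.7 km, bearing=278.6°
Total: 26466.4 km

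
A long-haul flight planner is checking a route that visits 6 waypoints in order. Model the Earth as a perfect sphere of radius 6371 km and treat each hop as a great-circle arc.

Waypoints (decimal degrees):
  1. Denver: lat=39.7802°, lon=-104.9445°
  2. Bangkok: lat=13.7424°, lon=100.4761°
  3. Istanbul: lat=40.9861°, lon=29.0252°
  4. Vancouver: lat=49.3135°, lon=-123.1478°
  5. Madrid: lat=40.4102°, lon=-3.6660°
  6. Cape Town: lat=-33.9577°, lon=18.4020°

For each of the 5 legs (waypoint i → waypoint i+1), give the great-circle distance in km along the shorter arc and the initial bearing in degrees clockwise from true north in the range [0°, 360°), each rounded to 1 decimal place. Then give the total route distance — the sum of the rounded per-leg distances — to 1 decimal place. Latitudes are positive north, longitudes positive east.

Leg 1: dist=13508.2 km, bearing=330.7°
Leg 2: dist=7461.5 km, bearing=309.0°
Leg 3: dist=9611.4 km, bearing=342.2°
Leg 4: dist=8415.7 km, bearing=43.2°
Leg 5: dist=8573.5 km, bearing=161.4°
Total: 47570.3 km

Leg 1: φ1=0.6942955, φ2=0.2398501, Δφ=-0.4544453, Δλ=3.5852658 rad; a=sin²(Δφ/2)+cosφ1·cosφ2·sin²(Δλ/2)=0.7611148966; c=2·atan2(√a, √(1-a))=2.120259849; dist=6371·c=13508.175 ≈ 13508.2 km; running total=13508.2 km
Leg 1 bearing: y=sinΔλ·cosφ2=-0.41697172, x=cosφ1·sinφ2-sinφ1·cosφ2·cosΔλ=0.74391574; θ=atan2(y, x)=-29.2710° <0 so +360° → 330.7290° ≈ 330.7°
Leg 2: φ1=0.2398501, φ2=0.7153424, Δφ=0.4754923, Δλ=-1.2470535 rad; a=sin²(Δφ/2)+cosφ1·cosφ2·sin²(Δλ/2)=0.3054647875; c=2·atan2(√a, √(1-a))=1.171174032; dist=6371·c=7461.5498 ≈ 7461.5 km; running total=20969.7 km
Leg 2 bearing: y=sinΔλ·cosφ2=-0.71565434, x=cosφ1·sinφ2-sinφ1·cosφ2·cosΔλ=0.58005437; θ=atan2(y, x)=-50.9744° <0 so +360° → 309.0256° ≈ 309.0°
Leg 3: φ1=0.7153424, φ2=0.8606829, Δφ=0.1453405, Δλ=-2.6559199 rad; a=sin²(Δφ/2)+cosφ1·cosφ2·sin²(Δλ/2)=0.4689317571; c=2·atan2(√a, √(1-a))=1.508619787; dist=6371·c=9611.417 ≈ 9611.4 km; running total=30581.1 km
Leg 3 bearing: y=sinΔλ·cosφ2=-0.30431838, x=cosφ1·sinφ2-sinφ1·cosφ2·cosΔλ=0.95054162; θ=atan2(y, x)=-17.7526° <0 so +360° → 342.2474° ≈ 342.2°
Leg 4: φ1=0.8606829, φ2=0.7052910, Δφ=-0.1553919, Δλ=2.0853508 rad; a=sin²(Δφ/2)+cosφ1·cosφ2·sin²(Δλ/2)=0.3763654575; c=2·atan2(√a, √(1-a))=1.320935526; dist=6371·c=8415.680 ≈ 8415.7 km; running total=38996.8 km
Leg 4 bearing: y=sinΔλ·cosφ2=0.66282784, x=cosφ1·sinφ2-sinφ1·cosφ2·cosΔλ=0.70676535; θ=atan2(y, x)=43.1625° ≈ 43.2°
Leg 5: φ1=0.7052910, φ2=-0.5926737, Δφ=-1.2979647, Δλ=0.3851593 rad; a=sin²(Δφ/2)+cosφ1·cosφ2·sin²(Δλ/2)=0.3884048735; c=2·atan2(√a, √(1-a))=1.345710266; dist=6371·c=8573.520 ≈ 8573.5 km; running total=47570.3 km
Leg 5 bearing: y=sinΔλ·cosφ2=0.31163002, x=cosφ1·sinφ2-sinφ1·cosφ2·cosΔλ=-0.92361942; θ=atan2(y, x)=161.3556° ≈ 161.4°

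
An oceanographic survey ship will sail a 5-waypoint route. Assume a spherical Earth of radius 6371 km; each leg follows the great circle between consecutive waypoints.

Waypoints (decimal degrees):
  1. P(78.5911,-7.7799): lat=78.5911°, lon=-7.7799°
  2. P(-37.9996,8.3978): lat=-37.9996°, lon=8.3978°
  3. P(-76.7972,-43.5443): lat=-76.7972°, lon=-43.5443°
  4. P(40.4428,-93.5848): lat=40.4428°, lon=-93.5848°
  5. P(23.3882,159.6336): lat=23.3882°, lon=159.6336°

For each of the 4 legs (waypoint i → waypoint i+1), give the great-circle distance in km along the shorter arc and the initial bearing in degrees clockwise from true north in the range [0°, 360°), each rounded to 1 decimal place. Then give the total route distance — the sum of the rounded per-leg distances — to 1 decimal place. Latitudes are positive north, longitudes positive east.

Leg 1: dist=13008.3 km, bearing=165.7°
Leg 2: dist=4974.6 km, bearing=194.8°
Leg 3: dist=13490.8 km, bearing=316.9°
Leg 4: dist=9651.7 km, bearing=298.3°
Total: 41125.4 km

Leg 1: φ1=1.3716735, φ2=-0.6632181, Δφ=-2.0348916, Δλ=0.2823541 rad; a=sin²(Δφ/2)+cosφ1·cosφ2·sin²(Δλ/2)=0.7268931656; c=2·atan2(√a, √(1-a))=2.041806094; dist=6371·c=13008.347 ≈ 13008.3 km; running total=13008.3 km
Leg 1 bearing: y=sinΔλ·cosφ2=0.21955465, x=cosφ1·sinφ2-sinφ1·cosφ2·cosΔλ=-0.86363981; θ=atan2(y, x)=165.7364° ≈ 165.7°
Leg 2: φ1=-0.6632181, φ2=-1.3403640, Δφ=-0.6771459, Δλ=-0.9065607 rad; a=sin²(Δφ/2)+cosφ1·cosφ2·sin²(Δλ/2)=0.1448331568; c=2·atan2(√a, √(1-a))=0.780824154; dist=6371·c=4974.631 ≈ 4974.6 km; running total=17982.9 km
Leg 2 bearing: y=sinΔλ·cosφ2=-0.17983824, x=cosφ1·sinφ2-sinφ1·cosφ2·cosΔλ=-0.68050295; θ=atan2(y, x)=-165.1967° <0 so +360° → 194.8033° ≈ 194.8°
Leg 3: φ1=-1.3403640, φ2=0.7058600, Δφ=2.0462240, Δλ=-0.8733715 rad; a=sin²(Δφ/2)+cosφ1·cosφ2·sin²(Δλ/2)=0.7599524093; c=2·atan2(√a, √(1-a))=2.117535849; dist=6371·c=13490.821 ≈ 13490.8 km; running total=31473.7 km
Leg 3 bearing: y=sinΔλ·cosφ2=-0.58334680, x=cosφ1·sinφ2-sinφ1·cosφ2·cosΔλ=0.62402363; θ=atan2(y, x)=-43.0704° <0 so +360° → 316.9296° ≈ 316.9°
Leg 4: φ1=0.7058600, φ2=0.4082011, Δφ=-0.2976589, Δλ=4.4194948 rad; a=sin²(Δφ/2)+cosφ1·cosφ2·sin²(Δλ/2)=0.4720889557; c=2·atan2(√a, √(1-a))=1.514945206; dist=6371·c=9651.716 ≈ 9651.7 km; running total=41125.4 km
Leg 4 bearing: y=sinΔλ·cosφ2=-0.87874783, x=cosφ1·sinφ2-sinφ1·cosφ2·cosΔλ=0.47401071; θ=atan2(y, x)=-61.6569° <0 so +360° → 298.3431° ≈ 298.3°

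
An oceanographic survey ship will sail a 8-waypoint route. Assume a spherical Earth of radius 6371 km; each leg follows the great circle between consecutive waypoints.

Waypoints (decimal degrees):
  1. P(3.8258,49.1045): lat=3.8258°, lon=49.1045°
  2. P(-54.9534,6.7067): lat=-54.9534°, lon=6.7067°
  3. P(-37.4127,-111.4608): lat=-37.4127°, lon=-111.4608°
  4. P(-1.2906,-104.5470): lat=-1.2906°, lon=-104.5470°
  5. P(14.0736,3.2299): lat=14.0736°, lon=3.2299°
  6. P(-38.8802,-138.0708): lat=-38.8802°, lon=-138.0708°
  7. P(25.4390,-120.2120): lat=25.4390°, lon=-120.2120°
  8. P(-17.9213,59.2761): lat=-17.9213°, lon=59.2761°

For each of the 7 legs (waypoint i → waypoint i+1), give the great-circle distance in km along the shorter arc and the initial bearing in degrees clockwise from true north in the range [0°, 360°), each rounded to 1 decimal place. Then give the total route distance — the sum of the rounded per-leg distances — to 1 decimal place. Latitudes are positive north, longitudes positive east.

Leg 1: φ1=0.0667728, φ2=-0.9591178, Δφ=-1.0258906, Δλ=-0.7399812 rad; a=sin²(Δφ/2)+cosφ1·cosφ2·sin²(Δλ/2)=0.3157515141; c=2·atan2(√a, √(1-a))=1.193404630; dist=6371·c=7603.181 ≈ 7603.2 km; running total=7603.2 km
Leg 1 bearing: y=sinΔλ·cosφ2=-0.38719679, x=cosφ1·sinφ2-sinφ1·cosφ2·cosΔλ=-0.84515598; θ=atan2(y, x)=-155.3858° <0 so +360° → 204.6142° ≈ 204.6°
Leg 2: φ1=-0.9591178, φ2=-0.6529748, Δφ=0.3061430, Δλ=-2.0624119 rad; a=sin²(Δφ/2)+cosφ1·cosφ2·sin²(Δλ/2)=0.3589564765; c=2·atan2(√a, √(1-a))=1.284827519; dist=6371·c=8185.636 ≈ 8185.6 km; running total=15788.8 km
Leg 2 bearing: y=sinΔλ·cosφ2=-0.70021447, x=cosφ1·sinφ2-sinφ1·cosφ2·cosΔλ=-0.65584037; θ=atan2(y, x)=-133.1258° <0 so +360° → 226.8742° ≈ 226.9°
Leg 3: φ1=-0.6529748, φ2=-0.0225252, Δφ=0.6304496, Δλ=0.1206686 rad; a=sin²(Δφ/2)+cosφ1·cosφ2·sin²(Δλ/2)=0.0990058393; c=2·atan2(√a, √(1-a))=0.640179880; dist=6371·c=4078.586 ≈ 4078.6 km; running total=19867.4 km
Leg 3 bearing: y=sinΔλ·cosφ2=0.12034541, x=cosφ1·sinφ2-sinφ1·cosφ2·cosΔλ=0.58509120; θ=atan2(y, x)=11.6229° ≈ 11.6°
Leg 4: φ1=-0.0225252, φ2=0.2456307, Δφ=0.2681559, Δλ=1.8810618 rad; a=sin²(Δφ/2)+cosφ1·cosφ2·sin²(Δλ/2)=0.6507745279; c=2·atan2(√a, √(1-a))=1.877113248; dist=6371·c=11959.089 ≈ 11959.1 km; running total=31826.5 km
Leg 4 bearing: y=sinΔλ·cosφ2=0.92366990, x=cosφ1·sinφ2-sinφ1·cosφ2·cosΔλ=0.23643620; θ=atan2(y, x)=75.6420° ≈ 75.6°
Leg 5: φ1=0.2456307, φ2=-0.6785875, Δφ=-0.9242182, Δλ=-2.4661625 rad; a=sin²(Δφ/2)+cosφ1·cosφ2·sin²(Δλ/2)=0.8709696229; c=2·atan2(√a, √(1-a))=2.406754455; dist=6371·c=15333.433 ≈ 15333.4 km; running total=47159.9 km
Leg 5 bearing: y=sinΔλ·cosφ2=-0.48671904, x=cosφ1·sinφ2-sinφ1·cosφ2·cosΔλ=-0.46111899; θ=atan2(y, x)=-133.4529° <0 so +360° → 226.5471° ≈ 226.5°
Leg 6: φ1=-0.6785875, φ2=0.4439943, Δφ=1.1225818, Δλ=0.3116949 rad; a=sin²(Δφ/2)+cosφ1·cosφ2·sin²(Δλ/2)=0.3002580059; c=2·atan2(√a, √(1-a))=1.159842427; dist=6371·c=7389.356 ≈ 7389.4 km; running total=54549.3 km
Leg 6 bearing: y=sinΔλ·cosφ2=0.27693828, x=cosφ1·sinφ2-sinφ1·cosφ2·cosΔλ=0.87390945; θ=atan2(y, x)=17.5832° ≈ 17.6°
Leg 7: φ1=0.4439943, φ2=-0.3127857, Δφ=-0.7567800, Δλ=3.1326583 rad; a=sin²(Δφ/2)+cosφ1·cosφ2·sin²(Δλ/2)=0.9956850994; c=2·atan2(√a, √(1-a))=3.010122185; dist=6371·c=19177.488 ≈ 19177.5 km; running total=73726.8 km
Leg 7 bearing: y=sinΔλ·cosφ2=0.00850073, x=cosφ1·sinφ2-sinφ1·cosφ2·cosΔλ=0.13081615; θ=atan2(y, x)=3.7180° ≈ 3.7°

Leg 1: dist=7603.2 km, bearing=204.6°
Leg 2: dist=8185.6 km, bearing=226.9°
Leg 3: dist=4078.6 km, bearing=11.6°
Leg 4: dist=11959.1 km, bearing=75.6°
Leg 5: dist=15333.4 km, bearing=226.5°
Leg 6: dist=7389.4 km, bearing=17.6°
Leg 7: dist=19177.5 km, bearing=3.7°
Total: 73726.8 km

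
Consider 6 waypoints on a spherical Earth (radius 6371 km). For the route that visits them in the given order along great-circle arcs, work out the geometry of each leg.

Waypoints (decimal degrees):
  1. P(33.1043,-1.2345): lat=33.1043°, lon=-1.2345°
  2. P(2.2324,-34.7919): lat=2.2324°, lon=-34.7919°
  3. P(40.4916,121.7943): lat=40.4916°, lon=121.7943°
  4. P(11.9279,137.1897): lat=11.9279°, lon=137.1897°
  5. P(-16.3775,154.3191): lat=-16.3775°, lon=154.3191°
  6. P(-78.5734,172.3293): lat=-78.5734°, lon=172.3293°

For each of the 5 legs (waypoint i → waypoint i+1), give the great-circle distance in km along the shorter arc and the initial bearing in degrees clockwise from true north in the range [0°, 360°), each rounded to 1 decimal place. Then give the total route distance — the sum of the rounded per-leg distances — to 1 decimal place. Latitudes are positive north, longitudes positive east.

Leg 1: dist=4897.4 km, bearing=232.6°
Leg 2: dist=14702.9 km, bearing=24.1°
Leg 3: dist=3515.5 km, bearing=150.3°
Leg 4: dist=3668.0 km, bearing=148.7°
Leg 5: dist=6982.8 km, bearing=176.1°
Total: 33766.6 km

Leg 1: φ1=0.5777790, φ2=0.0389627, Δφ=-0.5388163, Δλ=-0.5856871 rad; a=sin²(Δφ/2)+cosφ1·cosφ2·sin²(Δλ/2)=0.1405955309; c=2·atan2(√a, √(1-a))=0.768708775; dist=6371·c=4897.444 ≈ 4897.4 km; running total=4897.4 km
Leg 1 bearing: y=sinΔλ·cosφ2=-0.55235258, x=cosφ1·sinφ2-sinφ1·cosφ2·cosΔλ=-0.42216150; θ=atan2(y, x)=-127.3906° <0 so +360° → 232.6094° ≈ 232.6°
Leg 2: φ1=0.0389627, φ2=0.7067117, Δφ=0.6677490, Δλ=2.7329448 rad; a=sin²(Δφ/2)+cosφ1·cosφ2·sin²(Δλ/2)=0.8360287600; c=2·atan2(√a, √(1-a))=2.307780182; dist=6371·c=14702.868 ≈ 14702.9 km; running total=19600.3 km
Leg 2 bearing: y=sinΔλ·cosφ2=0.30219953, x=cosφ1·sinφ2-sinφ1·cosφ2·cosΔλ=0.67602820; θ=atan2(y, x)=24.0857° ≈ 24.1°
Leg 3: φ1=0.7067117, φ2=0.2081811, Δφ=-0.4985306, Δλ=0.2687004 rad; a=sin²(Δφ/2)+cosφ1·cosφ2·sin²(Δλ/2)=0.0742069907; c=2·atan2(√a, √(1-a))=0.551792915; dist=6371·c=3515.473 ≈ 3515.5 km; running total=23115.8 km
Leg 3 bearing: y=sinΔλ·cosφ2=0.25974662, x=cosφ1·sinφ2-sinφ1·cosφ2·cosΔλ=-0.45533828; θ=atan2(y, x)=150.2975° ≈ 150.3°
Leg 4: φ1=0.2081811, φ2=-0.2858413, Δφ=-0.4940224, Δλ=0.2989644 rad; a=sin²(Δφ/2)+cosφ1·cosφ2·sin²(Δλ/2)=0.0806032958; c=2·atan2(√a, √(1-a))=0.575733069; dist=6371·c=3667.995 ≈ 3668.0 km; running total=26783.8 km
Leg 4 bearing: y=sinΔλ·cosφ2=0.28258008, x=cosφ1·sinφ2-sinφ1·cosφ2·cosΔλ=-0.46537524; θ=atan2(y, x)=148.7335° ≈ 148.7°
Leg 5: φ1=-0.2858413, φ2=-1.3713645, Δφ=-1.0855232, Δλ=0.3143373 rad; a=sin²(Δφ/2)+cosφ1·cosφ2·sin²(Δλ/2)=0.2714317013; c=2·atan2(√a, √(1-a))=1.096023292; dist=6371·c=6982.764 ≈ 6982.8 km; running total=33766.6 km
Leg 5 bearing: y=sinΔλ·cosφ2=0.06125365, x=cosφ1·sinφ2-sinφ1·cosφ2·cosΔλ=-0.88728469; θ=atan2(y, x)=176.0509° ≈ 176.1°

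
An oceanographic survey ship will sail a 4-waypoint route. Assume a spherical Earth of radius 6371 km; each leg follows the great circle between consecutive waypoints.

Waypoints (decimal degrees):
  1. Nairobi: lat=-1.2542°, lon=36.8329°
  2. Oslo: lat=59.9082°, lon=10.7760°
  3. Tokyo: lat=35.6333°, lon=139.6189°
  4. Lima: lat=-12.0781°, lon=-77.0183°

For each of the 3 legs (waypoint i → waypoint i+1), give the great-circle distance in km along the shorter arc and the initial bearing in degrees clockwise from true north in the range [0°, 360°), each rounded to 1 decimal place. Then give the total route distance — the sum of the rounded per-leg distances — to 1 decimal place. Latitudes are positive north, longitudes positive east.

Leg 1: dist=7165.9 km, bearing=345.9°
Leg 2: dist=8407.6 km, bearing=40.8°
Leg 3: dist=15504.3 km, bearing=63.8°
Total: 31077.8 km

Leg 1: φ1=-0.0218899, φ2=1.0455953, Δφ=1.0674853, Δλ=-0.4547787 rad; a=sin²(Δφ/2)+cosφ1·cosφ2·sin²(Δλ/2)=0.2843104940; c=2·atan2(√a, √(1-a))=1.124775559; dist=6371·c=7165.945 ≈ 7165.9 km; running total=7165.9 km
Leg 1 bearing: y=sinΔλ·cosφ2=-0.22024098, x=cosφ1·sinφ2-sinφ1·cosφ2·cosΔλ=0.87487488; θ=atan2(y, x)=-14.1300° <0 so +360° → 345.8700° ≈ 345.9°
Leg 2: φ1=1.0455953, φ2=0.6219184, Δφ=-0.4236769, Δλ=2.2487328 rad; a=sin²(Δφ/2)+cosφ1·cosφ2·sin²(Δλ/2)=0.3757544700; c=2·atan2(√a, √(1-a))=1.319674185; dist=6371·c=8407.644 ≈ 8407.6 km; running total=15573.5 km
Leg 2 bearing: y=sinΔλ·cosφ2=0.63303502, x=cosφ1·sinφ2-sinφ1·cosφ2·cosΔλ=0.73315678; θ=atan2(y, x)=40.8086° ≈ 40.8°
Leg 3: φ1=0.6219184, φ2=-0.2108026, Δφ=-0.8327210, Δλ=-3.7810324 rad; a=sin²(Δφ/2)+cosφ1·cosφ2·sin²(Δλ/2)=0.8798264269; c=2·atan2(√a, √(1-a))=2.433575474; dist=6371·c=15504.309 ≈ 15504.3 km; running total=31077.8 km
Leg 3 bearing: y=sinΔλ·cosφ2=0.58353599, x=cosφ1·sinφ2-sinφ1·cosφ2·cosΔλ=0.28707714; θ=atan2(y, x)=63.8046° ≈ 63.8°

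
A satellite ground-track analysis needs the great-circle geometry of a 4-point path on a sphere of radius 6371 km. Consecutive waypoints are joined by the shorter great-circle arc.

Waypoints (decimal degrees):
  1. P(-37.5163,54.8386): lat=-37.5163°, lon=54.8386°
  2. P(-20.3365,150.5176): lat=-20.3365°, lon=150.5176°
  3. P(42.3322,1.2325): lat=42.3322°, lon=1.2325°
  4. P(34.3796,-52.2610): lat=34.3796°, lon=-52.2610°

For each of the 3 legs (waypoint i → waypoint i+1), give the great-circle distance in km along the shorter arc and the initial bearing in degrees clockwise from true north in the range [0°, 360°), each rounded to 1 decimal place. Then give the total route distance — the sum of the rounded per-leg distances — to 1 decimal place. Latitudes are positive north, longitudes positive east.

Leg 1: φ1=-0.6547830, φ2=-0.3549389, Δφ=0.2998441, Δλ=1.6699136 rad; a=sin²(Δφ/2)+cosφ1·cosφ2·sin²(Δλ/2)=0.4309768043; c=2·atan2(√a, √(1-a))=1.432307678; dist=6371·c=9125.232 ≈ 9125.2 km; running total=9125.2 km
Leg 1 bearing: y=sinΔλ·cosφ2=0.93306557, x=cosφ1·sinφ2-sinφ1·cosφ2·cosΔλ=-0.33216237; θ=atan2(y, x)=109.5952° ≈ 109.6°
Leg 2: φ1=-0.3549389, φ2=0.7388363, Δφ=1.0937752, Δλ=-2.6055165 rad; a=sin²(Δφ/2)+cosφ1·cosφ2·sin²(Δλ/2)=0.9149866150; c=2·atan2(√a, √(1-a))=2.549856018; dist=6371·c=16245.133 ≈ 16245.1 km; running total=25370.3 km
Leg 2 bearing: y=sinΔλ·cosφ2=-0.37758555, x=cosφ1·sinφ2-sinφ1·cosφ2·cosΔλ=0.41057715; θ=atan2(y, x)=-42.6031° <0 so +360° → 317.3969° ≈ 317.4°
Leg 3: φ1=0.7388363, φ2=0.6000372, Δφ=-0.1387991, Δλ=-0.9336377 rad; a=sin²(Δφ/2)+cosφ1·cosφ2·sin²(Δλ/2)=0.1283833164; c=2·atan2(√a, √(1-a))=0.732905953; dist=6371·c=4669.344 ≈ 4669.3 km; running total=30039.6 km
Leg 3 bearing: y=sinΔλ·cosφ2=-0.66337911, x=cosφ1·sinφ2-sinφ1·cosφ2·cosΔλ=0.08678895; θ=atan2(y, x)=-82.5464° <0 so +360° → 277.4536° ≈ 277.5°

Leg 1: dist=9125.2 km, bearing=109.6°
Leg 2: dist=16245.1 km, bearing=317.4°
Leg 3: dist=4669.3 km, bearing=277.5°
Total: 30039.6 km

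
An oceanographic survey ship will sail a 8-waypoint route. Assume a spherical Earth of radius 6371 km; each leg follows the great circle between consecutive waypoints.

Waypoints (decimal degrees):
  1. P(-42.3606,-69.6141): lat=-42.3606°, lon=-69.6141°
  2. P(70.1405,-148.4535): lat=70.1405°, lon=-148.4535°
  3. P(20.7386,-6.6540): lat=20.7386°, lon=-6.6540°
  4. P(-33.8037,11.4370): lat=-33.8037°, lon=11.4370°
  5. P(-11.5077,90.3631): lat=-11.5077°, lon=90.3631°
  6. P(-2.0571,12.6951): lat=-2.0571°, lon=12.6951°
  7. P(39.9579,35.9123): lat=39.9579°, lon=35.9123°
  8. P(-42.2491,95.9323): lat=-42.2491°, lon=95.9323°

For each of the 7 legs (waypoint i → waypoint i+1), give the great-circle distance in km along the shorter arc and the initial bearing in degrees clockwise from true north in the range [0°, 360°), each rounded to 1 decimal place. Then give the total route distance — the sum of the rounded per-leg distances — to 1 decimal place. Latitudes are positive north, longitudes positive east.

Leg 1: dist=13989.7 km, bearing=335.7°
Leg 2: dist=9475.7 km, bearing=35.5°
Leg 3: dist=6360.5 km, bearing=162.1°
Leg 4: dist=8283.0 km, bearing=93.6°
Leg 5: dist=8618.5 km, bearing=270.4°
Leg 6: dist=5235.4 km, bearing=24.4°
Leg 7: dist=10955.7 km, bearing=139.6°
Total: 62918.5 km

Leg 1: φ1=-0.7393319, φ2=1.2241827, Δφ=1.9635146, Δλ=-1.3760071 rad; a=sin²(Δφ/2)+cosφ1·cosφ2·sin²(Δλ/2)=0.7925675799; c=2·atan2(√a, √(1-a))=2.195843046; dist=6371·c=13989.716 ≈ 13989.7 km; running total=13989.7 km
Leg 1 bearing: y=sinΔλ·cosφ2=-0.33329029, x=cosφ1·sinφ2-sinφ1·cosφ2·cosΔλ=0.73927967; θ=atan2(y, x)=-24.2673° <0 so +360° → 335.7327° ≈ 335.7°
Leg 2: φ1=1.2241827, φ2=0.3619569, Δφ=-0.8622258, Δλ=2.4748682 rad; a=sin²(Δφ/2)+cosφ1·cosφ2·sin²(Δλ/2)=0.4583108711; c=2·atan2(√a, √(1-a))=1.487321159; dist=6371·c=9475.723 ≈ 9475.7 km; running total=23465.4 km
Leg 2 bearing: y=sinΔλ·cosφ2=0.57834546, x=cosφ1·sinφ2-sinφ1·cosφ2·cosΔλ=0.81151993; θ=atan2(y, x)=35.4763° ≈ 35.5°
Leg 3: φ1=0.3619569, φ2=-0.5899859, Δφ=-0.9519427, Δλ=0.3157475 rad; a=sin²(Δφ/2)+cosφ1·cosφ2·sin²(Δλ/2)=0.2291574698; c=2·atan2(√a, √(1-a))=0.998355873; dist=6371·c=6360.525 ≈ 6360.5 km; running total=29825.9 km
Leg 3 bearing: y=sinΔλ·cosφ2=0.25803206, x=cosφ1·sinφ2-sinφ1·cosφ2·cosΔλ=-0.79999797; θ=atan2(y, x)=162.1234° ≈ 162.1°
Leg 4: φ1=-0.5899859, φ2=-0.2008473, Δφ=0.3891386, Δλ=1.3775203 rad; a=sin²(Δφ/2)+cosφ1·cosφ2·sin²(Δλ/2)=0.3663062607; c=2·atan2(√a, √(1-a))=1.300115559; dist=6371·c=8283.036 ≈ 8283.0 km; running total=38108.9 km
Leg 4 bearing: y=sinΔλ·cosφ2=0.96165246, x=cosφ1·sinφ2-sinφ1·cosφ2·cosΔλ=-0.06106130; θ=atan2(y, x)=93.6332° ≈ 93.6°
Leg 5: φ1=-0.2008473, φ2=-0.0359032, Δφ=0.1649441, Δλ=-1.3555623 rad; a=sin²(Δφ/2)+cosφ1·cosφ2·sin²(Δλ/2)=0.3918455152; c=2·atan2(√a, √(1-a))=1.352763985; dist=6371·c=8618.459 ≈ 8618.5 km; running total=46727.4 km
Leg 5 bearing: y=sinΔλ·cosφ2=-0.97629686, x=cosφ1·sinφ2-sinφ1·cosφ2·cosΔλ=0.00740700; θ=atan2(y, x)=-89.5653° <0 so +360° → 270.4347° ≈ 270.4°
Leg 6: φ1=-0.0359032, φ2=0.6973969, Δφ=0.7333001, Δλ=0.4052166 rad; a=sin²(Δφ/2)+cosφ1·cosφ2·sin²(Δλ/2)=0.1595325772; c=2·atan2(√a, √(1-a))=0.821757937; dist=6371·c=5235.420 ≈ 5235.4 km; running total=51962.8 km
Leg 6 bearing: y=sinΔλ·cosφ2=0.30217448, x=cosφ1·sinφ2-sinφ1·cosφ2·cosΔλ=0.66709694; θ=atan2(y, x)=24.3691° ≈ 24.4°
Leg 7: φ1=0.6973969, φ2=-0.7373859, Δφ=-1.4347828, Δλ=1.0475466 rad; a=sin²(Δφ/2)+cosφ1·cosφ2·sin²(Δλ/2)=0.5741378909; c=2·atan2(√a, √(1-a))=1.719620880; dist=6371·c=10955.705 ≈ 10955.7 km; running total=62918.5 km
Leg 7 bearing: y=sinΔλ·cosφ2=0.64118600, x=cosφ1·sinφ2-sinφ1·cosφ2·cosΔλ=-0.75292417; θ=atan2(y, x)=139.5825° ≈ 139.6°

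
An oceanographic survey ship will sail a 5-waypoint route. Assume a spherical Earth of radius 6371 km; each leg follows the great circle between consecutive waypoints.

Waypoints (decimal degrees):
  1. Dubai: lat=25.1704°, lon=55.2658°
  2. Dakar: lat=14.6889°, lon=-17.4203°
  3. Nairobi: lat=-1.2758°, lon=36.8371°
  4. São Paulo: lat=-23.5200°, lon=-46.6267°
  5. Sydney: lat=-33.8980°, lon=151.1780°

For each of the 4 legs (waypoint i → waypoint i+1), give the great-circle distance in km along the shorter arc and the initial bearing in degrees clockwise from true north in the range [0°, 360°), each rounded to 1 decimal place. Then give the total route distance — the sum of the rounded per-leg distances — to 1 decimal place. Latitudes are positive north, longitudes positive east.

Leg 1: φ1=0.4393064, φ2=0.2563697, Δφ=-0.1829367, Δλ=-1.2686118 rad; a=sin²(Δφ/2)+cosφ1·cosφ2·sin²(Δλ/2)=0.3158043745; c=2·atan2(√a, √(1-a))=1.193518351; dist=6371·c=7603.905 ≈ 7603.9 km; running total=7603.9 km
Leg 1 bearing: y=sinΔλ·cosφ2=-0.92348644, x=cosφ1·sinφ2-sinφ1·cosφ2·cosΔλ=0.10705457; θ=atan2(y, x)=-83.3875° <0 so +360° → 276.6125° ≈ 276.6°
Leg 2: φ1=0.2563697, φ2=-0.0222669, Δφ=-0.2786366, Δλ=0.9469703 rad; a=sin²(Δφ/2)+cosφ1·cosφ2·sin²(Δλ/2)=0.2203663329; c=2·atan2(√a, √(1-a))=0.977294599; dist=6371·c=6226.344 ≈ 6226.3 km; running total=13830.2 km
Leg 2 bearing: y=sinΔλ·cosφ2=0.81144823, x=cosφ1·sinφ2-sinφ1·cosφ2·cosΔλ=-0.16962259; θ=atan2(y, x)=101.8069° ≈ 101.8°
Leg 3: φ1=-0.0222669, φ2=-0.4105014, Δφ=-0.3882345, Δλ=-1.4567181 rad; a=sin²(Δφ/2)+cosφ1·cosφ2·sin²(Δλ/2)=0.4433833061; c=2·atan2(√a, √(1-a))=1.457319556; dist=6371·c=9284.583 ≈ 9284.6 km; running total=23114.8 km
Leg 3 bearing: y=sinΔλ·cosφ2=-0.91096097, x=cosφ1·sinφ2-sinφ1·cosφ2·cosΔλ=-0.39664634; θ=atan2(y, x)=-113.5290° <0 so +360° → 246.4710° ≈ 246.5°
Leg 4: φ1=-0.4105014, φ2=-0.5916317, Δφ=-0.1811303, Δλ=3.4523433 rad; a=sin²(Δφ/2)+cosφ1·cosφ2·sin²(Δλ/2)=0.7510269804; c=2·atan2(√a, √(1-a))=2.096768440; dist=6371·c=13358.512 ≈ 13358.5 km; running total=36473.3 km
Leg 4 bearing: y=sinΔλ·cosφ2=-0.25380164, x=cosφ1·sinφ2-sinφ1·cosφ2·cosΔλ=-0.82675664; θ=atan2(y, x)=-162.9343° <0 so +360° → 197.0657° ≈ 197.1°

Leg 1: dist=7603.9 km, bearing=276.6°
Leg 2: dist=6226.3 km, bearing=101.8°
Leg 3: dist=9284.6 km, bearing=246.5°
Leg 4: dist=13358.5 km, bearing=197.1°
Total: 36473.3 km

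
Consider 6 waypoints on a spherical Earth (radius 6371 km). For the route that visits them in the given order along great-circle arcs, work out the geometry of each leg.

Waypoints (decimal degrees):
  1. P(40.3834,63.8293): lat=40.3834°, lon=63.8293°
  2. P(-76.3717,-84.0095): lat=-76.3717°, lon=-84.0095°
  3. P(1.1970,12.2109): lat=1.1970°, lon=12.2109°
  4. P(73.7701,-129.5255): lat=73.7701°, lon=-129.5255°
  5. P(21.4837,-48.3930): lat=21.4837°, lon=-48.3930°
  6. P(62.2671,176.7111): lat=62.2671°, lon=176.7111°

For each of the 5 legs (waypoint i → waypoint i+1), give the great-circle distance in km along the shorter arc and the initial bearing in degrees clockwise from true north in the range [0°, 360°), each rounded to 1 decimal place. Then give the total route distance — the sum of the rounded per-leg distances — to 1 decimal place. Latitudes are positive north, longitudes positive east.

Leg 1: dist=15723.7 km, bearing=191.6°
Leg 2: dist=10299.6 km, bearing=95.8°
Leg 3: dist=11286.1 km, bearing=349.8°
Leg 4: dist=7443.1 km, bearing=92.2°
Leg 5: dist=9889.5 km, bearing=340.7°
Total: 54642.0 km

Leg 1: φ1=0.7048233, φ2=-1.3329376, Δφ=-2.0377609, Δλ=-2.5802738 rad; a=sin²(Δφ/2)+cosφ1·cosφ2·sin²(Δλ/2)=0.8907982786; c=2·atan2(√a, √(1-a))=2.468017526; dist=6371·c=15723.740 ≈ 15723.7 km; running total=15723.7 km
Leg 1 bearing: y=sinΔλ·cosφ2=-0.12542241, x=cosφ1·sinφ2-sinφ1·cosφ2·cosΔλ=-0.61104504; θ=atan2(y, x)=-168.4006° <0 so +360° → 191.5994° ≈ 191.6°
Leg 2: φ1=-1.3329376, φ2=0.0208916, Δφ=1.3538292, Δλ=1.6793628 rad; a=sin²(Δφ/2)+cosφ1·cosφ2·sin²(Δλ/2)=0.5229133884; c=2·atan2(√a, √(1-a))=1.616639159; dist=6371·c=10299.608 ≈ 10299.6 km; running total=26023.3 km
Leg 2 bearing: y=sinΔλ·cosφ2=0.99389551, x=cosφ1·sinφ2-sinφ1·cosφ2·cosΔλ=-0.10035745; θ=atan2(y, x)=95.7658° ≈ 95.8°
Leg 3: φ1=0.0208916, φ2=1.2875311, Δφ=1.2666395, Δλ=-2.4737668 rad; a=sin²(Δφ/2)+cosφ1·cosφ2·sin²(Δλ/2)=0.5996717157; c=2·atan2(√a, √(1-a))=1.771484186; dist=6371·c=11286.126 ≈ 11286.1 km; running total=37309.4 km
Leg 3 bearing: y=sinΔλ·cosφ2=-0.17308402, x=cosφ1·sinφ2-sinφ1·cosφ2·cosΔλ=0.96452274; θ=atan2(y, x)=-10.1735° <0 so +360° → 349.8265° ≈ 349.8°
Leg 4: φ1=1.2875311, φ2=0.3749613, Δφ=-0.9125698, Δλ=1.4160293 rad; a=sin²(Δφ/2)+cosφ1·cosφ2·sin²(Δλ/2)=0.3041342102; c=2·atan2(√a, √(1-a))=1.168283497; dist=6371·c=7443.134 ≈ 7443.1 km; running total=44752.5 km
Leg 4 bearing: y=sinΔλ·cosφ2=0.91939970, x=cosφ1·sinφ2-sinφ1·cosφ2·cosΔλ=-0.03536327; θ=atan2(y, x)=92.2027° ≈ 92.2°
Leg 5: φ1=0.3749613, φ2=1.0867659, Δφ=0.7118046, Δλ=3.9288077 rad; a=sin²(Δφ/2)+cosφ1·cosφ2·sin²(Δλ/2)=0.4907339729; c=2·atan2(√a, √(1-a))=1.552263212; dist=6371·c=9889.469 ≈ 9889.5 km; running total=54642.0 km
Leg 5 bearing: y=sinΔλ·cosφ2=-0.32964971, x=cosφ1·sinφ2-sinφ1·cosφ2·cosΔλ=0.94392141; θ=atan2(y, x)=-19.2510° <0 so +360° → 340.7490° ≈ 340.7°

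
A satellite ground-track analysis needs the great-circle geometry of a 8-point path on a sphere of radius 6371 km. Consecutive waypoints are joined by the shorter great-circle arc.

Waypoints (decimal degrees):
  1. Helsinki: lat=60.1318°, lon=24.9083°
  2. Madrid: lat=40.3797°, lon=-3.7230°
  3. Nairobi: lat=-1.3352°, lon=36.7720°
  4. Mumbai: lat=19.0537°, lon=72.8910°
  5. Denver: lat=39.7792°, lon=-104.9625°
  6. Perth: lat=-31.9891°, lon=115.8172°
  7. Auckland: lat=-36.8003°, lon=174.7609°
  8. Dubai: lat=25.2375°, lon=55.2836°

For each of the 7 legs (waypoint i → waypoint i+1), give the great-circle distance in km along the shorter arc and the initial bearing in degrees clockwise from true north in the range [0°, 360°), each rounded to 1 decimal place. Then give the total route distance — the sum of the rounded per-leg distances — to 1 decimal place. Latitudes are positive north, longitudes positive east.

Leg 1: dist=2948.9 km, bearing=234.8°
Leg 2: dist=6189.6 km, bearing=128.2°
Leg 3: dist=4549.1 km, bearing=58.3°
Leg 4: dist=13469.4 km, bearing=358.1°
Leg 5: dist=16274.4 km, bearing=270.4°
Leg 6: dist=5349.7 km, bearing=112.9°
Leg 7: dist=14201.9 km, bearing=275.4°
Total: 62983.0 km

Leg 1: φ1=1.0494979, φ2=0.7047587, Δφ=-0.3447392, Δλ=-0.4997105 rad; a=sin²(Δφ/2)+cosφ1·cosφ2·sin²(Δλ/2)=0.0526123302; c=2·atan2(√a, √(1-a))=0.462868518; dist=6371·c=2948.935 ≈ 2948.9 km; running total=2948.9 km
Leg 1 bearing: y=sinΔλ·cosφ2=-0.36501740, x=cosφ1·sinφ2-sinφ1·cosφ2·cosΔλ=-0.25717579; θ=atan2(y, x)=-125.1669° <0 so +360° → 234.8331° ≈ 234.8°
Leg 2: φ1=0.7047587, φ2=-0.0233036, Δφ=-0.7280624, Δλ=0.7067711 rad; a=sin²(Δφ/2)+cosφ1·cosφ2·sin²(Δλ/2)=0.2179785827; c=2·atan2(√a, √(1-a))=0.971522686; dist=6371·c=6189.571 ≈ 6189.6 km; running total=9138.5 km
Leg 2 bearing: y=sinΔλ·cosφ2=0.64920537, x=cosφ1·sinφ2-sinφ1·cosφ2·cosΔλ=-0.51028234; θ=atan2(y, x)=128.1677° ≈ 128.2°
Leg 3: φ1=-0.0233036, φ2=0.3325498, Δφ=0.3558534, Δλ=0.6303955 rad; a=sin²(Δφ/2)+cosφ1·cosφ2·sin²(Δλ/2)=0.1221381778; c=2·atan2(√a, √(1-a))=0.714037926; dist=6371·c=4549.136 ≈ 4549.1 km; running total=13687.6 km
Leg 3 bearing: y=sinΔλ·cosφ2=0.55716930, x=cosφ1·sinφ2-sinφ1·cosφ2·cosΔλ=0.34415715; θ=atan2(y, x)=58.2968° ≈ 58.3°
Leg 4: φ1=0.3325498, φ2=0.6942780, Δφ=0.3617282, Δλ=-3.1041292 rad; a=sin²(Δφ/2)+cosφ1·cosφ2·sin²(Δλ/2)=0.7585130291; c=2·atan2(√a, √(1-a))=2.114169263; dist=6371·c=13469.372 ≈ 13469.4 km; running total=27157.0 km
Leg 4 bearing: y=sinΔλ·cosφ2=-0.02878455, x=cosφ1·sinφ2-sinφ1·cosφ2·cosΔλ=0.85548554; θ=atan2(y, x)=-1.9271° <0 so +360° → 358.0729° ≈ 358.1°
Leg 5: φ1=0.6942780, φ2=-0.5583151, Δφ=-1.2525931, Δλ=3.8533327 rad; a=sin²(Δφ/2)+cosφ1·cosφ2·sin²(Δλ/2)=0.9162638333; c=2·atan2(√a, √(1-a))=2.554451201; dist=6371·c=16274.409 ≈ 16274.4 km; running total=43431.4 km
Leg 5 bearing: y=sinΔλ·cosφ2=-0.55397045, x=cosφ1·sinφ2-sinφ1·cosφ2·cosΔλ=0.00379807; θ=atan2(y, x)=-89.6072° <0 so +360° → 270.3928° ≈ 270.4°
Leg 6: φ1=-0.5583151, φ2=-0.6422864, Δφ=-0.0839713, Δλ=1.0287616 rad; a=sin²(Δφ/2)+cosφ1·cosφ2·sin²(Δλ/2)=0.1661535713; c=2·atan2(√a, √(1-a))=0.839691042; dist=6371·c=5349.672 ≈ 5349.7 km; running total=48781.1 km
Leg 6 bearing: y=sinΔλ·cosφ2=0.68595249, x=cosφ1·sinφ2-sinφ1·cosφ2·cosΔλ=-0.28923248; θ=atan2(y, x)=112.8628° ≈ 112.9°
Leg 7: φ1=-0.6422864, φ2=0.4404775, Δφ=1.0827639, Δλ=-2.0852723 rad; a=sin²(Δφ/2)+cosφ1·cosφ2·sin²(Δλ/2)=0.8059097900; c=2·atan2(√a, √(1-a))=2.229155238; dist=6371·c=14201.948 ≈ 14201.9 km; running total=62983.0 km
Leg 7 bearing: y=sinΔλ·cosφ2=-0.78745508, x=cosφ1·sinφ2-sinφ1·cosφ2·cosΔλ=0.07477503; θ=atan2(y, x)=-84.5756° <0 so +360° → 275.4244° ≈ 275.4°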